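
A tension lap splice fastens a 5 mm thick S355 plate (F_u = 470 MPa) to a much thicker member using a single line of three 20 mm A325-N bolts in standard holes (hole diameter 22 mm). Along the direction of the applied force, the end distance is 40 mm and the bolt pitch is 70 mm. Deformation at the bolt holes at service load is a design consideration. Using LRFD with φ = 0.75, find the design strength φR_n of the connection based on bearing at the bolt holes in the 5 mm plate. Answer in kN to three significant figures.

Per bolt r_n = 1.2 l_c t F_u ≤ 2.4 d t F_u; upper limit = 2.4 × 20 × 5 × 470 / 1000 = 112.8 kN.
Edge bolt: l_c = 40 − 22/2 = 29 mm → 1.2 × 29 × 5 × 470 / 1000 = 81.78 → r_n = 81.78 kN.
Interior bolts: l_c = 70 − 22 = 48 mm → 1.2 × 48 × 5 × 470 / 1000 = 135.4 → r_n = 112.8 kN.
R_n = 1 × 81.78 + 2 × 112.8 = 307.4 kN.
Design strength φR_n = 0.75 × 307.4 = 231 kN.

231 kN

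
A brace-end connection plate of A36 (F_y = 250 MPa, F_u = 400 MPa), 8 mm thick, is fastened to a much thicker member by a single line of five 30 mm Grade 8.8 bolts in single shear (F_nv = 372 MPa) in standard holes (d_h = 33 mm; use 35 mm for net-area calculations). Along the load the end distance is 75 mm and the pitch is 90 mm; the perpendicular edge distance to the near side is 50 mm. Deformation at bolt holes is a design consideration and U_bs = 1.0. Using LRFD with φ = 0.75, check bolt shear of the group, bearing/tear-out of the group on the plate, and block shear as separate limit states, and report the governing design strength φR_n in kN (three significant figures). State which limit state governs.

Bolt shear: A_b = π·30²/4 = 706.9 mm²; R_n = 372 × 706.9 × 5 × 1 / 1000 = 1315 kN → 0.75 × 1315 = 986 kN.
Bearing: edge l_c = 58.5, r_n = 224.6 kN; interior l_c = 57, r_n = 218.9 kN; R_n = 224.6 + 4·218.9 = 1100 kN → 825 kN.
Block shear: A_gv = 3480, A_nv = 2220, A_nt = 260 mm²; R_n = min(0.6F_uA_nv, 0.6F_yA_gv) + U_bs·F_u·A_nt = 626 kN → 470 kN.
Block shear governs: 470 kN.

470 kN (block shear governs)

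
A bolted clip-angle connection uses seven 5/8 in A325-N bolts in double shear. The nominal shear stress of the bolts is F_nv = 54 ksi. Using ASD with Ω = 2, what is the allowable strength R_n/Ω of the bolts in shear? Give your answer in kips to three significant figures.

A_b = π × 0.625² / 4 = 0.3068 in².
R_n = F_nv · A_b · n · n_s = 54 × 0.3068 × 7 × 2 = 231.9 kips.
Allowable strength R_n/Ω = 231.9 / 2 = 116 kips.

116 kips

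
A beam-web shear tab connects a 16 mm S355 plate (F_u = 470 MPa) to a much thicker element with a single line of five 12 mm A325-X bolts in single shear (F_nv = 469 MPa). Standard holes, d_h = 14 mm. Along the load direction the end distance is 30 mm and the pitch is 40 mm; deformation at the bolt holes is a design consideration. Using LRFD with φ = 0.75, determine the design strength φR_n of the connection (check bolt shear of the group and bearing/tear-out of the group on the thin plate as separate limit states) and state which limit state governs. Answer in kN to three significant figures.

Bolt shear: A_b = π·12²/4 = 113.1 mm²; R_n = 469 × 113.1 × 5 × 1 / 1000 = 265.2 kN → 0.75 × 265.2 = 199 kN.
Bearing (1.2 l_c t F_u ≤ 2.4 d t F_u): upper limit = 2.4·12·16·470 / 1000 = 216.6 kN.
  Edge l_c = 30 − 14/2 = 23 → r_n = 207.6 kN; interior l_c = 40 − 14 = 26 → r_n = 216.6 kN.
  R_n,bearing = 1·207.6 + 4·216.6 = 1074 kN → 0.75 × 1074 = 805 kN.
Bolt shear governs: 199 kN.

199 kN (bolt shear governs)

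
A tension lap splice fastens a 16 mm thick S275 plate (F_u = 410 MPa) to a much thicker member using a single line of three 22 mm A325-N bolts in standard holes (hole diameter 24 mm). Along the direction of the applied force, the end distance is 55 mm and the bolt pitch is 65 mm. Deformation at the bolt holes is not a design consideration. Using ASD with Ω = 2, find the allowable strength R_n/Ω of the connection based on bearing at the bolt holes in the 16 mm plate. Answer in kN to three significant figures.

615 kN

Per bolt r_n = 1.5 l_c t F_u ≤ 3.0 d t F_u; upper limit = 3.0 × 22 × 16 × 410 / 1000 = 433 kN.
Edge bolt: l_c = 55 − 24/2 = 43 mm → 1.5 × 43 × 16 × 410 / 1000 = 423.1 → r_n = 423.1 kN.
Interior bolts: l_c = 65 − 24 = 41 mm → 1.5 × 41 × 16 × 410 / 1000 = 403.4 → r_n = 403.4 kN.
R_n = 1 × 423.1 + 2 × 403.4 = 1230 kN.
Allowable strength R_n/Ω = 1230 / 2 = 615 kN.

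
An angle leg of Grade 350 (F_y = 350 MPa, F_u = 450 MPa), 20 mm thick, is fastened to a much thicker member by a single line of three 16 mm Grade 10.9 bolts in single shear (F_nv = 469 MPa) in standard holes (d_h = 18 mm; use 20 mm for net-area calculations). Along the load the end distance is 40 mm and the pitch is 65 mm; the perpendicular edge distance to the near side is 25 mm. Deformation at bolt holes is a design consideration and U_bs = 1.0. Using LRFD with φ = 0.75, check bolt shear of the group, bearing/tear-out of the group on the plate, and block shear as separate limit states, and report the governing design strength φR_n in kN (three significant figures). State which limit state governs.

212 kN (bolt shear governs)

Bolt shear: A_b = π·16²/4 = 201.1 mm²; R_n = 469 × 201.1 × 3 × 1 / 1000 = 282.9 kN → 0.75 × 282.9 = 212 kN.
Bearing: edge l_c = 31, r_n = 334.8 kN; interior l_c = 47, r_n = 345.6 kN; R_n = 334.8 + 2·345.6 = 1026 kN → 770 kN.
Block shear: A_gv = 3400, A_nv = 2400, A_nt = 300 mm²; R_n = min(0.6F_uA_nv, 0.6F_yA_gv) + U_bs·F_u·A_nt = 783 kN → 587 kN.
Bolt shear governs: 212 kN.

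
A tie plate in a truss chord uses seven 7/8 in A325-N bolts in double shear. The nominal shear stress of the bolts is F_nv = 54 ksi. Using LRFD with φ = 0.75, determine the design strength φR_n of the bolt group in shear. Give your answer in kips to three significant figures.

341 kips

A_b = π × 0.875² / 4 = 0.6013 in².
R_n = F_nv · A_b · n · n_s = 54 × 0.6013 × 7 × 2 = 454.6 kips.
Design strength φR_n = 0.75 × 454.6 = 341 kips.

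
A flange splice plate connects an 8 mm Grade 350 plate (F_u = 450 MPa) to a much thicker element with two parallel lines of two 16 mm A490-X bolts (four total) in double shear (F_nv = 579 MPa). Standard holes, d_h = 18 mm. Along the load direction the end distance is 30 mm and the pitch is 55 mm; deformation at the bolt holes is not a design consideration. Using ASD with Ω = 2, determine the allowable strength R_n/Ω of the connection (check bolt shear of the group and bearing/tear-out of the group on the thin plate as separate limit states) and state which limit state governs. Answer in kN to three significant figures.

Bolt shear: A_b = π·16²/4 = 201.1 mm²; R_n = 579 × 201.1 × 4 × 2 / 1000 = 931.3 kN → 931.3 / 2 = 466 kN.
Bearing (1.5 l_c t F_u ≤ 3.0 d t F_u): upper limit = 3.0·16·8·450 / 1000 = 172.8 kN.
  Edge l_c = 30 − 18/2 = 21 → r_n = 113.4 kN; interior l_c = 55 − 18 = 37 → r_n = 172.8 kN.
  R_n,bearing = 2·113.4 + 2·172.8 = 572.4 kN → 572.4 / 2 = 286 kN.
Bearing governs: 286 kN.

286 kN (bearing governs)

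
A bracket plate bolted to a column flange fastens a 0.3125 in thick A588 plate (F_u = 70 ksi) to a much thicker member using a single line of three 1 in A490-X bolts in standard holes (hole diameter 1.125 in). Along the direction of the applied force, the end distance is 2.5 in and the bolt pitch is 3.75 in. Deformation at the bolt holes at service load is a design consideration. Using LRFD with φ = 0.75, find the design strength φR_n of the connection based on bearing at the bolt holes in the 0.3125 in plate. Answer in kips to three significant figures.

Per bolt r_n = 1.2 l_c t F_u ≤ 2.4 d t F_u; upper limit = 2.4 × 1 × 0.3125 × 70 = 52.5 kips.
Edge bolt: l_c = 2.5 − 1.125/2 = 1.938 in → 1.2 × 1.938 × 0.3125 × 70 = 50.86 → r_n = 50.86 kips.
Interior bolts: l_c = 3.75 − 1.125 = 2.625 in → 1.2 × 2.625 × 0.3125 × 70 = 68.91 → r_n = 52.5 kips.
R_n = 1 × 50.86 + 2 × 52.5 = 155.9 kips.
Design strength φR_n = 0.75 × 155.9 = 117 kips.

117 kips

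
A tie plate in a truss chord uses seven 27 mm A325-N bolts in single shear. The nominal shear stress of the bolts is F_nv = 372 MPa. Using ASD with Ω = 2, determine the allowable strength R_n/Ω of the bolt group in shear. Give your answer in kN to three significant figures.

745 kN

A_b = π × 27² / 4 = 572.6 mm².
R_n = F_nv · A_b · n · n_s = 372 × 572.6 × 7 × 1 / 1000 = 1491 kN.
Allowable strength R_n/Ω = 1491 / 2 = 745 kN.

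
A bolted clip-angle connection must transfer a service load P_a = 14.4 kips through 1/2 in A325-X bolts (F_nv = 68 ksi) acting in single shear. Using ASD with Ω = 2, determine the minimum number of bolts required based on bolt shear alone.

3 bolts

A_b = π·0.5²/4 = 0.1963 in².
Per-bolt allowable strength R_n/Ω = 68 × 0.1963 × 1 / 2 = 6.676 kips.
n ≥ 14.4 / 6.676 = 2.157 → use 3 bolts.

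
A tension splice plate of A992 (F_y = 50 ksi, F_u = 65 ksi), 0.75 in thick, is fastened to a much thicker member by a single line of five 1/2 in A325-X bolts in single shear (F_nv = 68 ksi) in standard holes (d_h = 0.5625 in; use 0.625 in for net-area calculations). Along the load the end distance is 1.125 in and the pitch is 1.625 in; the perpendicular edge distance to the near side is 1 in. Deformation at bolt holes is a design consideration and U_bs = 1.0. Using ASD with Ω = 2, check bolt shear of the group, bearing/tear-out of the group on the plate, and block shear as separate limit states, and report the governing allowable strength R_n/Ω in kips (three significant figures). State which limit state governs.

33.4 kips (bolt shear governs)

Bolt shear: A_b = π·0.5²/4 = 0.1963 in²; R_n = 68 × 0.1963 × 5 × 1 = 66.76 kips → 66.76 / 2 = 33.4 kips.
Bearing: edge l_c = 0.8438, r_n = 49.36 kips; interior l_c = 1.062, r_n = 58.5 kips; R_n = 49.36 + 4·58.5 = 283.4 kips → 142 kips.
Block shear: A_gv = 5.719, A_nv = 3.609, A_nt = 0.5156 in²; R_n = min(0.6F_uA_nv, 0.6F_yA_gv) + U_bs·F_u·A_nt = 174.3 kips → 87.1 kips.
Bolt shear governs: 33.4 kips.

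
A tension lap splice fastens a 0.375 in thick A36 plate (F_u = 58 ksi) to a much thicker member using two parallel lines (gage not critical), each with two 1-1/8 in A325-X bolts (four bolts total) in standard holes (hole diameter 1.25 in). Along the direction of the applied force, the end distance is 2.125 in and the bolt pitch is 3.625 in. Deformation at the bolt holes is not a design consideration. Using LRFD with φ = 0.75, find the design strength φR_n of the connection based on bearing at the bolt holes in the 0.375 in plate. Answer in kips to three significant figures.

Per bolt r_n = 1.5 l_c t F_u ≤ 3.0 d t F_u; upper limit = 3.0 × 1.125 × 0.375 × 58 = 73.41 kips.
Edge bolt: l_c = 2.125 − 1.25/2 = 1.5 in → 1.5 × 1.5 × 0.375 × 58 = 48.94 → r_n = 48.94 kips.
Interior bolts: l_c = 3.625 − 1.25 = 2.375 in → 1.5 × 2.375 × 0.375 × 58 = 77.48 → r_n = 73.41 kips.
R_n = 2 × 48.94 + 2 × 73.41 = 244.7 kips.
Design strength φR_n = 0.75 × 244.7 = 184 kips.

184 kips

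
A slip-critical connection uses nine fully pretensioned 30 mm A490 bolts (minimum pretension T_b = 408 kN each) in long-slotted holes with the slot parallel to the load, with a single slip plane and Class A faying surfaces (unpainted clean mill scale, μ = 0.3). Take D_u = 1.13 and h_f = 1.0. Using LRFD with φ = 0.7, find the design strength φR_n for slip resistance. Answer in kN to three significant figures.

R_n = μ · D_u · h_f · T_b · n_s · n_b = 0.3 × 1.13 × 1.0 × 408 × 1 × 9 = 1245 kN.
Design strength φR_n = 0.7 × 1245 = 871 kN.

871 kN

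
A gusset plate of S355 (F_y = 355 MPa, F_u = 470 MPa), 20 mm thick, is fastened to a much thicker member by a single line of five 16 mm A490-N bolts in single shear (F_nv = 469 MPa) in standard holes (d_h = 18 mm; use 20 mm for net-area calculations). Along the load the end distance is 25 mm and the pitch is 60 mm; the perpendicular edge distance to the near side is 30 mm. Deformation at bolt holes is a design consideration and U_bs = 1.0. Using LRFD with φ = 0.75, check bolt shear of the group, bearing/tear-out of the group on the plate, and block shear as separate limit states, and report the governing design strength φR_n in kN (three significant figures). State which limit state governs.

Bolt shear: A_b = π·16²/4 = 201.1 mm²; R_n = 469 × 201.1 × 5 × 1 / 1000 = 471.5 kN → 0.75 × 471.5 = 354 kN.
Bearing: edge l_c = 16, r_n = 180.5 kN; interior l_c = 42, r_n = 361 kN; R_n = 180.5 + 4·361 = 1624 kN → 1220 kN.
Block shear: A_gv = 5300, A_nv = 3500, A_nt = 400 mm²; R_n = min(0.6F_uA_nv, 0.6F_yA_gv) + U_bs·F_u·A_nt = 1175 kN → 881 kN.
Bolt shear governs: 354 kN.

354 kN (bolt shear governs)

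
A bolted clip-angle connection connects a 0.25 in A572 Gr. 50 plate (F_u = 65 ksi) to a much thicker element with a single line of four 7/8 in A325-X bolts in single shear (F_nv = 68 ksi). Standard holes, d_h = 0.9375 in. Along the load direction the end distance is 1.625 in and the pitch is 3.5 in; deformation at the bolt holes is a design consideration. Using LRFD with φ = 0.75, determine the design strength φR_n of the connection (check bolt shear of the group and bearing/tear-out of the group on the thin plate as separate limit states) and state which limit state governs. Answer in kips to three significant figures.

Bolt shear: A_b = π·0.875²/4 = 0.6013 in²; R_n = 68 × 0.6013 × 4 × 1 = 163.6 kips → 0.75 × 163.6 = 123 kips.
Bearing (1.2 l_c t F_u ≤ 2.4 d t F_u): upper limit = 2.4·0.875·0.25·65 = 34.12 kips.
  Edge l_c = 1.625 − 0.9375/2 = 1.156 → r_n = 22.55 kips; interior l_c = 3.5 − 0.9375 = 2.562 → r_n = 34.12 kips.
  R_n,bearing = 1·22.55 + 3·34.12 = 124.9 kips → 0.75 × 124.9 = 93.7 kips.
Bearing governs: 93.7 kips.

93.7 kips (bearing governs)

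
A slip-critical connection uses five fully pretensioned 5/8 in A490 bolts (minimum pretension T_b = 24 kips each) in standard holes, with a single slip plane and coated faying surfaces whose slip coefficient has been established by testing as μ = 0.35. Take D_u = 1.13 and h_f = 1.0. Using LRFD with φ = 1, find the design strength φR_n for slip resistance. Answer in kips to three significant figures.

R_n = μ · D_u · h_f · T_b · n_s · n_b = 0.35 × 1.13 × 1.0 × 24 × 1 × 5 = 47.46 kips.
Design strength φR_n = 1 × 47.46 = 47.5 kips.

47.5 kips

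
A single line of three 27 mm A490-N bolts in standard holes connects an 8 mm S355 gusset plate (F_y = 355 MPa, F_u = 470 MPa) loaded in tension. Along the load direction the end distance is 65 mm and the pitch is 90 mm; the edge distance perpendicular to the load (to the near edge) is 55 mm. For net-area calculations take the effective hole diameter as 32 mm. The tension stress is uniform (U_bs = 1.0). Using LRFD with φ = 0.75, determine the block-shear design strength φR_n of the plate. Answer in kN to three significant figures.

389 kN

Shear plane L_v = 65 + 2·90 = 245 mm; A_gv = 245 × 8 = 1960 mm².
A_nv = (245 − 2.5·32) × 8 = 1320 mm².
A_nt = (55 − 0.5·32) × 8 = 312 mm².
0.6 F_u A_nv = 372.2 kN; 0.6 F_y A_gv = 417.5 kN → shear rupture governs the shear term.
R_n = 372.2 + 1.0 × 470 × 312 / 1000 = 518.9 kN.
Design strength φR_n = 0.75 × 518.9 = 389 kN.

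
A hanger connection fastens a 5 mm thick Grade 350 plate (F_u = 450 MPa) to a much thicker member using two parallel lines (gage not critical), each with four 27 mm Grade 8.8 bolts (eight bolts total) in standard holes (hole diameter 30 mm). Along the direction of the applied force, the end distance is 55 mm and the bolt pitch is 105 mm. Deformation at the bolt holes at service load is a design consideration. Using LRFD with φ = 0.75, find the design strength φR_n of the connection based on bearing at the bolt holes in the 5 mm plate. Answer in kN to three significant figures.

Per bolt r_n = 1.2 l_c t F_u ≤ 2.4 d t F_u; upper limit = 2.4 × 27 × 5 × 450 / 1000 = 145.8 kN.
Edge bolt: l_c = 55 − 30/2 = 40 mm → 1.2 × 40 × 5 × 450 / 1000 = 108 → r_n = 108 kN.
Interior bolts: l_c = 105 − 30 = 75 mm → 1.2 × 75 × 5 × 450 / 1000 = 202.5 → r_n = 145.8 kN.
R_n = 2 × 108 + 6 × 145.8 = 1091 kN.
Design strength φR_n = 0.75 × 1091 = 818 kN.

818 kN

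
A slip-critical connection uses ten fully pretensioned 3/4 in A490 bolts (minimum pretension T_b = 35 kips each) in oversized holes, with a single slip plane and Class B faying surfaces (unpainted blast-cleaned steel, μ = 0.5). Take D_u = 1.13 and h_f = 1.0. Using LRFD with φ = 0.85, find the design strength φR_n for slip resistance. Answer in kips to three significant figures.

168 kips

R_n = μ · D_u · h_f · T_b · n_s · n_b = 0.5 × 1.13 × 1.0 × 35 × 1 × 10 = 197.8 kips.
Design strength φR_n = 0.85 × 197.8 = 168 kips.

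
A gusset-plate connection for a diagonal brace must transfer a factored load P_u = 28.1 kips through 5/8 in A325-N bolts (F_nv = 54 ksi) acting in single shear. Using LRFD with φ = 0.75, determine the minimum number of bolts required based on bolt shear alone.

3 bolts

A_b = π·0.625²/4 = 0.3068 in².
Per-bolt design strength φR_n = 0.75 × 54 × 0.3068 × 1 = 12.43 kips.
n ≥ 28.1 / 12.43 = 2.262 → use 3 bolts.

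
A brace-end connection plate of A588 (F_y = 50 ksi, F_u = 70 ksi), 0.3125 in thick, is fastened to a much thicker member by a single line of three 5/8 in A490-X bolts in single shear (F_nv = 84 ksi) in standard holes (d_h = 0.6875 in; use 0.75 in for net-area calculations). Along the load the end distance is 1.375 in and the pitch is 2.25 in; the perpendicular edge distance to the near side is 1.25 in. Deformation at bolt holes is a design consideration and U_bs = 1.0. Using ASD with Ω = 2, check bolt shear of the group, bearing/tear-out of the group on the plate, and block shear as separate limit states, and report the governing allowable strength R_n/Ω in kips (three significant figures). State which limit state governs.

35.8 kips (block shear governs)

Bolt shear: A_b = π·0.625²/4 = 0.3068 in²; R_n = 84 × 0.3068 × 3 × 1 = 77.31 kips → 77.31 / 2 = 38.7 kips.
Bearing: edge l_c = 1.031, r_n = 27.07 kips; interior l_c = 1.562, r_n = 32.81 kips; R_n = 27.07 + 2·32.81 = 92.7 kips → 46.3 kips.
Block shear: A_gv = 1.836, A_nv = 1.25, A_nt = 0.2734 in²; R_n = min(0.6F_uA_nv, 0.6F_yA_gv) + U_bs·F_u·A_nt = 71.64 kips → 35.8 kips.
Block shear governs: 35.8 kips.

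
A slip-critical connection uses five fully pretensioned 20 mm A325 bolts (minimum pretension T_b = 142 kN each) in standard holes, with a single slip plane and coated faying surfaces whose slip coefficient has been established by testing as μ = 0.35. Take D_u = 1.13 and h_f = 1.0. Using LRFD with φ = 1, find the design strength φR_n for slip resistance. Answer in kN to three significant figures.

281 kN

R_n = μ · D_u · h_f · T_b · n_s · n_b = 0.35 × 1.13 × 1.0 × 142 × 1 × 5 = 280.8 kN.
Design strength φR_n = 1 × 280.8 = 281 kN.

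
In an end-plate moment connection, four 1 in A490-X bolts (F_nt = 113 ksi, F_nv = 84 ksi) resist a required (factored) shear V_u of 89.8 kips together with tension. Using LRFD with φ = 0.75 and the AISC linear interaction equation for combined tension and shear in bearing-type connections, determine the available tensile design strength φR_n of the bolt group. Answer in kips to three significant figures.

A_b = π·1²/4 = 0.7854 in²; f_rv = 89.8 / (4 × 0.7854) = 28.58 ksi.
F'_nt = 1.3 F_nt − (F_nt / φF_nv) f_rv = 1.3·113 − (113/(0.75·84))·28.58 = 95.63 ksi, capped at F_nt → F'_nt = 95.63 ksi.
R_n = F'_nt · A_b · n = 95.63 × 0.7854 × 4 = 300.4 kips.
Design strength φR_n = 0.75 × 300.4 = 225 kips.

225 kips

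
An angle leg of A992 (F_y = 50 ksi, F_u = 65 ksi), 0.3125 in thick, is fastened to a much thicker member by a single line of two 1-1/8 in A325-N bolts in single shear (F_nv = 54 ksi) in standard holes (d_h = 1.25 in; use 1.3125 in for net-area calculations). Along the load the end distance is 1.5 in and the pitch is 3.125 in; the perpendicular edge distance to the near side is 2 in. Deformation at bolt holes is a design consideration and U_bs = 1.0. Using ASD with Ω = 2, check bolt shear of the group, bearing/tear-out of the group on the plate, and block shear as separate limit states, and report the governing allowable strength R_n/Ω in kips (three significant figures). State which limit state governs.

Bolt shear: A_b = π·1.125²/4 = 0.994 in²; R_n = 54 × 0.994 × 2 × 1 = 107.4 kips → 107.4 / 2 = 53.7 kips.
Bearing: edge l_c = 0.875, r_n = 21.33 kips; interior l_c = 1.875, r_n = 45.7 kips; R_n = 21.33 + 1·45.7 = 67.03 kips → 33.5 kips.
Block shear: A_gv = 1.445, A_nv = 0.8301, A_nt = 0.4199 in²; R_n = min(0.6F_uA_nv, 0.6F_yA_gv) + U_bs·F_u·A_nt = 59.67 kips → 29.8 kips.
Block shear governs: 29.8 kips.

29.8 kips (block shear governs)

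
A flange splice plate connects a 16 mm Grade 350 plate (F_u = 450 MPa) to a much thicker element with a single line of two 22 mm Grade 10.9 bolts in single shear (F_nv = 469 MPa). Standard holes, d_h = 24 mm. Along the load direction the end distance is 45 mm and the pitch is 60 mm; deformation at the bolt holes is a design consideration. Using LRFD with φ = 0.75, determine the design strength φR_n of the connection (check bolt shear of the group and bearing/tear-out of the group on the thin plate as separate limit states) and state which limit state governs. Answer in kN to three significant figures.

267 kN (bolt shear governs)

Bolt shear: A_b = π·22²/4 = 380.1 mm²; R_n = 469 × 380.1 × 2 × 1 / 1000 = 356.6 kN → 0.75 × 356.6 = 267 kN.
Bearing (1.2 l_c t F_u ≤ 2.4 d t F_u): upper limit = 2.4·22·16·450 / 1000 = 380.2 kN.
  Edge l_c = 45 − 24/2 = 33 → r_n = 285.1 kN; interior l_c = 60 − 24 = 36 → r_n = 311 kN.
  R_n,bearing = 1·285.1 + 1·311 = 596.2 kN → 0.75 × 596.2 = 447 kN.
Bolt shear governs: 267 kN.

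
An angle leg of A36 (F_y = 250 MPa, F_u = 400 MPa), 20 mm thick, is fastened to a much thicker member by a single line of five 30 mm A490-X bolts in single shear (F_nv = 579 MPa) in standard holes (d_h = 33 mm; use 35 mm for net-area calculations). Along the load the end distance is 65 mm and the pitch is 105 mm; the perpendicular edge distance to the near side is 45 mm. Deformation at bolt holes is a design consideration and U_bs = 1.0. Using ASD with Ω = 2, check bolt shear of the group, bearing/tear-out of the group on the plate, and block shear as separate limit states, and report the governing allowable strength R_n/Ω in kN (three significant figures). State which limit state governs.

838 kN (block shear governs)

Bolt shear: A_b = π·30²/4 = 706.9 mm²; R_n = 579 × 706.9 × 5 × 1 / 1000 = 2046 kN → 2046 / 2 = 1020 kN.
Bearing: edge l_c = 48.5, r_n = 465.6 kN; interior l_c = 72, r_n = 576 kN; R_n = 465.6 + 4·576 = 2770 kN → 1380 kN.
Block shear: A_gv = 9700, A_nv = 6550, A_nt = 550 mm²; R_n = min(0.6F_uA_nv, 0.6F_yA_gv) + U_bs·F_u·A_nt = 1675 kN → 838 kN.
Block shear governs: 838 kN.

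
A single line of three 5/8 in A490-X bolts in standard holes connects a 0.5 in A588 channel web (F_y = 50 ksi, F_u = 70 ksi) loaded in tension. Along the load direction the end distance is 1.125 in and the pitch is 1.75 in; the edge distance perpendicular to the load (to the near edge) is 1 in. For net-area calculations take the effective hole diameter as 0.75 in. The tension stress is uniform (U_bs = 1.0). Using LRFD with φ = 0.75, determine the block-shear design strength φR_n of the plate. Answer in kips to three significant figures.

59.7 kips

Shear plane L_v = 1.125 + 2·1.75 = 4.625 in; A_gv = 4.625 × 0.5 = 2.312 in².
A_nv = (4.625 − 2.5·0.75) × 0.5 = 1.375 in².
A_nt = (1 − 0.5·0.75) × 0.5 = 0.3125 in².
0.6 F_u A_nv = 57.75 kips; 0.6 F_y A_gv = 69.38 kips → shear rupture governs the shear term.
R_n = 57.75 + 1.0 × 70 × 0.3125 = 79.62 kips.
Design strength φR_n = 0.75 × 79.62 = 59.7 kips.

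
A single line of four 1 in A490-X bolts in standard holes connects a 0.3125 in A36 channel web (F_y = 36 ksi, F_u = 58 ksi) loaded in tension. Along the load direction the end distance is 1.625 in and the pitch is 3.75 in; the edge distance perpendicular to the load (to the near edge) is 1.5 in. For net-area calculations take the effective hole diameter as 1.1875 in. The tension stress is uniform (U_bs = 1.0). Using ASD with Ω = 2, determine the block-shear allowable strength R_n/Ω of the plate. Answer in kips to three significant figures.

Shear plane L_v = 1.625 + 3·3.75 = 12.88 in; A_gv = 12.88 × 0.3125 = 4.023 in².
A_nv = (12.88 − 3.5·1.1875) × 0.3125 = 2.725 in².
A_nt = (1.5 − 0.5·1.1875) × 0.3125 = 0.2832 in².
0.6 F_u A_nv = 94.82 kips; 0.6 F_y A_gv = 86.91 kips → shear yielding governs the shear term.
R_n = 86.91 + 1.0 × 58 × 0.2832 = 103.3 kips.
Allowable strength R_n/Ω = 103.3 / 2 = 51.7 kips.

51.7 kips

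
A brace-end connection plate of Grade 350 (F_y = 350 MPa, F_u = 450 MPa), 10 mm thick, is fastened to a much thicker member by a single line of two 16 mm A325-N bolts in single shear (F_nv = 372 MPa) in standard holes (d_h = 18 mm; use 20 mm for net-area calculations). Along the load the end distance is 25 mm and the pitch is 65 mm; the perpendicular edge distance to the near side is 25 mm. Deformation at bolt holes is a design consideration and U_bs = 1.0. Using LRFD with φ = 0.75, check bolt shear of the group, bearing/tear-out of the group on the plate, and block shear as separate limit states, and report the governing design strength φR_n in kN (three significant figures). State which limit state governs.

Bolt shear: A_b = π·16²/4 = 201.1 mm²; R_n = 372 × 201.1 × 2 × 1 / 1000 = 149.6 kN → 0.75 × 149.6 = 112 kN.
Bearing: edge l_c = 16, r_n = 86.4 kN; interior l_c = 47, r_n = 172.8 kN; R_n = 86.4 + 1·172.8 = 259.2 kN → 194 kN.
Block shear: A_gv = 900, A_nv = 600, A_nt = 150 mm²; R_n = min(0.6F_uA_nv, 0.6F_yA_gv) + U_bs·F_u·A_nt = 229.5 kN → 172 kN.
Bolt shear governs: 112 kN.

112 kN (bolt shear governs)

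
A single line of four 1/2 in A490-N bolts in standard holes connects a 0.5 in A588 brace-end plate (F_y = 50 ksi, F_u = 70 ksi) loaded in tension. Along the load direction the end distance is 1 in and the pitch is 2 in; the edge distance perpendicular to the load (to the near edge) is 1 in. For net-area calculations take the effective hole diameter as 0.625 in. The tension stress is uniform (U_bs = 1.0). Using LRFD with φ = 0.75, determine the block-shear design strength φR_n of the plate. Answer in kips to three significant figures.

93.8 kips

Shear plane L_v = 1 + 3·2 = 7 in; A_gv = 7 × 0.5 = 3.5 in².
A_nv = (7 − 3.5·0.625) × 0.5 = 2.406 in².
A_nt = (1 − 0.5·0.625) × 0.5 = 0.3438 in².
0.6 F_u A_nv = 101.1 kips; 0.6 F_y A_gv = 105 kips → shear rupture governs the shear term.
R_n = 101.1 + 1.0 × 70 × 0.3438 = 125.1 kips.
Design strength φR_n = 0.75 × 125.1 = 93.8 kips.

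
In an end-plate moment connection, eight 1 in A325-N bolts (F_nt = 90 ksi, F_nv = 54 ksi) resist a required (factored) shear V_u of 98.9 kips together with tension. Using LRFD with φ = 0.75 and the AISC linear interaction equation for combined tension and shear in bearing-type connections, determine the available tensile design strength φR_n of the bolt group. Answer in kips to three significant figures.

387 kips

A_b = π·1²/4 = 0.7854 in²; f_rv = 98.9 / (8 × 0.7854) = 15.74 ksi.
F'_nt = 1.3 F_nt − (F_nt / φF_nv) f_rv = 1.3·90 − (90/(0.75·54))·15.74 = 82.02 ksi, capped at F_nt → F'_nt = 82.02 ksi.
R_n = F'_nt · A_b · n = 82.02 × 0.7854 × 8 = 515.4 kips.
Design strength φR_n = 0.75 × 515.4 = 387 kips.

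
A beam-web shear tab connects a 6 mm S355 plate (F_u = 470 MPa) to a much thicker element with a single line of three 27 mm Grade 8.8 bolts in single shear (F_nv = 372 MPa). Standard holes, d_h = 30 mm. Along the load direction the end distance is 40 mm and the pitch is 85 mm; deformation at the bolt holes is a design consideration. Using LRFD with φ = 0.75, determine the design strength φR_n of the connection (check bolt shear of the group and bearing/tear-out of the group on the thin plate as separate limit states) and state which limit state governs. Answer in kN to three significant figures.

338 kN (bearing governs)

Bolt shear: A_b = π·27²/4 = 572.6 mm²; R_n = 372 × 572.6 × 3 × 1 / 1000 = 639 kN → 0.75 × 639 = 479 kN.
Bearing (1.2 l_c t F_u ≤ 2.4 d t F_u): upper limit = 2.4·27·6·470 / 1000 = 182.7 kN.
  Edge l_c = 40 − 30/2 = 25 → r_n = 84.6 kN; interior l_c = 85 − 30 = 55 → r_n = 182.7 kN.
  R_n,bearing = 1·84.6 + 2·182.7 = 450.1 kN → 0.75 × 450.1 = 338 kN.
Bearing governs: 338 kN.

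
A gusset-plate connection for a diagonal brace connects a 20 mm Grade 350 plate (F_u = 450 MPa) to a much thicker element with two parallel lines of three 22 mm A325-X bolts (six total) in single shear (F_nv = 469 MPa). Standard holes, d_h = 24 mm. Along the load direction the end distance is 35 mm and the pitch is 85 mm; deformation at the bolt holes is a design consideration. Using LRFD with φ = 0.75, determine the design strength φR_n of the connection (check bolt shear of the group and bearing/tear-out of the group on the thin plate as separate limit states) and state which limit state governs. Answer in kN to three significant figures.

802 kN (bolt shear governs)

Bolt shear: A_b = π·22²/4 = 380.1 mm²; R_n = 469 × 380.1 × 6 × 1 / 1000 = 1070 kN → 0.75 × 1070 = 802 kN.
Bearing (1.2 l_c t F_u ≤ 2.4 d t F_u): upper limit = 2.4·22·20·450 / 1000 = 475.2 kN.
  Edge l_c = 35 − 24/2 = 23 → r_n = 248.4 kN; interior l_c = 85 − 24 = 61 → r_n = 475.2 kN.
  R_n,bearing = 2·248.4 + 4·475.2 = 2398 kN → 0.75 × 2398 = 1800 kN.
Bolt shear governs: 802 kN.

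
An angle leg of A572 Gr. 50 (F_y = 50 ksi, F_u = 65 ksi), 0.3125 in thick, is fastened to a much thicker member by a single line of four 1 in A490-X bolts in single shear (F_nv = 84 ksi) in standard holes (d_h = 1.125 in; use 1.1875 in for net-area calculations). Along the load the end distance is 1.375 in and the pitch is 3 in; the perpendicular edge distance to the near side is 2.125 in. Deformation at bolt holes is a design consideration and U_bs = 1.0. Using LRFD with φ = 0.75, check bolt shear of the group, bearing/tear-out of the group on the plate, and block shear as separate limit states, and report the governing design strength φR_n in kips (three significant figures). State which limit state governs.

80.2 kips (block shear governs)

Bolt shear: A_b = π·1²/4 = 0.7854 in²; R_n = 84 × 0.7854 × 4 × 1 = 263.9 kips → 0.75 × 263.9 = 198 kips.
Bearing: edge l_c = 0.8125, r_n = 19.8 kips; interior l_c = 1.875, r_n = 45.7 kips; R_n = 19.8 + 3·45.7 = 156.9 kips → 118 kips.
Block shear: A_gv = 3.242, A_nv = 1.943, A_nt = 0.4785 in²; R_n = min(0.6F_uA_nv, 0.6F_yA_gv) + U_bs·F_u·A_nt = 106.9 kips → 80.2 kips.
Block shear governs: 80.2 kips.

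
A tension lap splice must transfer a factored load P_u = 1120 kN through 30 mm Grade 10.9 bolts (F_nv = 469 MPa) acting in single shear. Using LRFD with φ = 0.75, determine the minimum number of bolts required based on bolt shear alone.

5 bolts

A_b = π·30²/4 = 706.9 mm².
Per-bolt design strength φR_n = 0.75 × 469 × 706.9 × 1 / 1000 = 248.6 kN.
n ≥ 1120 / 248.6 = 4.505 → use 5 bolts.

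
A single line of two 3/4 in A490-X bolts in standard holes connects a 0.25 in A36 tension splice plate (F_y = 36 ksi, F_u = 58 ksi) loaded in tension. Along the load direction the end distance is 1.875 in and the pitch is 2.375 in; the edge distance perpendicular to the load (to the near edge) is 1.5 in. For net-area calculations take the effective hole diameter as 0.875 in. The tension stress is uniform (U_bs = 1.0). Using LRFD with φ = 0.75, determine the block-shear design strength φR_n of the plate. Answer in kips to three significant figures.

28.8 kips

Shear plane L_v = 1.875 + 1·2.375 = 4.25 in; A_gv = 4.25 × 0.25 = 1.062 in².
A_nv = (4.25 − 1.5·0.875) × 0.25 = 0.7344 in².
A_nt = (1.5 − 0.5·0.875) × 0.25 = 0.2656 in².
0.6 F_u A_nv = 25.56 kips; 0.6 F_y A_gv = 22.95 kips → shear yielding governs the shear term.
R_n = 22.95 + 1.0 × 58 × 0.2656 = 38.36 kips.
Design strength φR_n = 0.75 × 38.36 = 28.8 kips.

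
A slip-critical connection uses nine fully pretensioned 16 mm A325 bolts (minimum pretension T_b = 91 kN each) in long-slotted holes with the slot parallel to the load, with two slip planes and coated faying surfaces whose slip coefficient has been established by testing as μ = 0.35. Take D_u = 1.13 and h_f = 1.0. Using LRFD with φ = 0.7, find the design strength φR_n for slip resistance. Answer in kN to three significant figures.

R_n = μ · D_u · h_f · T_b · n_s · n_b = 0.35 × 1.13 × 1.0 × 91 × 2 × 9 = 647.8 kN.
Design strength φR_n = 0.7 × 647.8 = 453 kN.

453 kN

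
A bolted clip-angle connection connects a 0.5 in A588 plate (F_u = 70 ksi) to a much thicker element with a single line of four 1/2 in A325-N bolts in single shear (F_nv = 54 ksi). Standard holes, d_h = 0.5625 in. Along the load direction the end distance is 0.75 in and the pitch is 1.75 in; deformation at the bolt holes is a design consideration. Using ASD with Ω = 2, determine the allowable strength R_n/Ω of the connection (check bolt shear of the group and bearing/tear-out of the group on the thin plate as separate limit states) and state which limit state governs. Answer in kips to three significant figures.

21.2 kips (bolt shear governs)

Bolt shear: A_b = π·0.5²/4 = 0.1963 in²; R_n = 54 × 0.1963 × 4 × 1 = 42.41 kips → 42.41 / 2 = 21.2 kips.
Bearing (1.2 l_c t F_u ≤ 2.4 d t F_u): upper limit = 2.4·0.5·0.5·70 = 42 kips.
  Edge l_c = 0.75 − 0.5625/2 = 0.4688 → r_n = 19.69 kips; interior l_c = 1.75 − 0.5625 = 1.188 → r_n = 42 kips.
  R_n,bearing = 1·19.69 + 3·42 = 145.7 kips → 145.7 / 2 = 72.8 kips.
Bolt shear governs: 21.2 kips.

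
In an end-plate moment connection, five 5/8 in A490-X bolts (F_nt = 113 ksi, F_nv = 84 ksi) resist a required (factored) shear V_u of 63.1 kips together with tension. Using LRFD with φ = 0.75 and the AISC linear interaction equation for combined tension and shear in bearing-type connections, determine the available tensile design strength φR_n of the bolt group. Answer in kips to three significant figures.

A_b = π·0.625²/4 = 0.3068 in²; f_rv = 63.1 / (5 × 0.3068) = 41.13 ksi.
F'_nt = 1.3 F_nt − (F_nt / φF_nv) f_rv = 1.3·113 − (113/(0.75·84))·41.13 = 73.12 ksi, capped at F_nt → F'_nt = 73.12 ksi.
R_n = F'_nt · A_b · n = 73.12 × 0.3068 × 5 = 112.2 kips.
Design strength φR_n = 0.75 × 112.2 = 84.1 kips.

84.1 kips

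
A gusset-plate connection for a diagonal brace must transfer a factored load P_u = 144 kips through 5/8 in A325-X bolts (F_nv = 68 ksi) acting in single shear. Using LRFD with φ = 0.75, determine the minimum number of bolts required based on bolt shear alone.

A_b = π·0.625²/4 = 0.3068 in².
Per-bolt design strength φR_n = 0.75 × 68 × 0.3068 × 1 = 15.65 kips.
n ≥ 144 / 15.65 = 9.203 → use 10 bolts.

10 bolts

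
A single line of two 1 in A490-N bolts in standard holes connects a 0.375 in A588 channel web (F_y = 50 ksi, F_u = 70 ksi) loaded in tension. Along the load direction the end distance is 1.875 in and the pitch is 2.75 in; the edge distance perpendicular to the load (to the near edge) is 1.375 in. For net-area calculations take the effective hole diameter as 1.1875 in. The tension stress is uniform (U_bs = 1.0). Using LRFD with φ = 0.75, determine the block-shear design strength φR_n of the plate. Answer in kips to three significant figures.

Shear plane L_v = 1.875 + 1·2.75 = 4.625 in; A_gv = 4.625 × 0.375 = 1.734 in².
A_nv = (4.625 − 1.5·1.1875) × 0.375 = 1.066 in².
A_nt = (1.375 − 0.5·1.1875) × 0.375 = 0.293 in².
0.6 F_u A_nv = 44.79 kips; 0.6 F_y A_gv = 52.03 kips → shear rupture governs the shear term.
R_n = 44.79 + 1.0 × 70 × 0.293 = 65.3 kips.
Design strength φR_n = 0.75 × 65.3 = 49 kips.

49 kips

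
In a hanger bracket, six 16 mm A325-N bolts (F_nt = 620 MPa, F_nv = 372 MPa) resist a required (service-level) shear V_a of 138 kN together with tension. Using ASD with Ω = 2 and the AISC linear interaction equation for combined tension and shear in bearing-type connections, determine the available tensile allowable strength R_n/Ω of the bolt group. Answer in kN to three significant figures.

256 kN

A_b = π·16²/4 = 201.1 mm²; f_rv = 138 × 1000 / (6 × 201.1) = 114.4 MPa.
F'_nt = 1.3 F_nt − (Ω F_nt / F_nv) f_rv = 1.3·620 − (2·620/372)·114.4 = 424.7 MPa, capped at F_nt → F'_nt = 424.7 MPa.
R_n = F'_nt · A_b · n = 424.7 × 201.1 × 6 / 1000 = 512.3 kN.
Allowable strength R_n/Ω = 512.3 / 2 = 256 kN.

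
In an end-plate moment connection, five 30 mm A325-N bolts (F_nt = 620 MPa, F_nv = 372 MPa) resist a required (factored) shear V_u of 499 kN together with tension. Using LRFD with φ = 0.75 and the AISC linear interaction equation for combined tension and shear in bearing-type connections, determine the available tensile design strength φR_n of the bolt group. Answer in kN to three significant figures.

A_b = π·30²/4 = 706.9 mm²; f_rv = 499 × 1000 / (5 × 706.9) = 141.2 MPa.
F'_nt = 1.3 F_nt − (F_nt / φF_nv) f_rv = 1.3·620 − (620/(0.75·372))·141.2 = 492.2 MPa, capped at F_nt → F'_nt = 492.2 MPa.
R_n = F'_nt · A_b · n = 492.2 × 706.9 × 5 / 1000 = 1740 kN.
Design strength φR_n = 0.75 × 1740 = 1300 kN.

1300 kN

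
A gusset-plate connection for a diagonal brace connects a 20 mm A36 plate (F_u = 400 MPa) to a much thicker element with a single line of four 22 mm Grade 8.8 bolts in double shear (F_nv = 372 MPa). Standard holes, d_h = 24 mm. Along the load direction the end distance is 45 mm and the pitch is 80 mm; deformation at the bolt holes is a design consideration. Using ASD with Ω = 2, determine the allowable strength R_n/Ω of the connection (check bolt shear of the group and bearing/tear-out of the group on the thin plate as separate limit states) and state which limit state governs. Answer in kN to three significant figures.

Bolt shear: A_b = π·22²/4 = 380.1 mm²; R_n = 372 × 380.1 × 4 × 2 / 1000 = 1131 kN → 1131 / 2 = 566 kN.
Bearing (1.2 l_c t F_u ≤ 2.4 d t F_u): upper limit = 2.4·22·20·400 / 1000 = 422.4 kN.
  Edge l_c = 45 − 24/2 = 33 → r_n = 316.8 kN; interior l_c = 80 − 24 = 56 → r_n = 422.4 kN.
  R_n,bearing = 1·316.8 + 3·422.4 = 1584 kN → 1584 / 2 = 792 kN.
Bolt shear governs: 566 kN.

566 kN (bolt shear governs)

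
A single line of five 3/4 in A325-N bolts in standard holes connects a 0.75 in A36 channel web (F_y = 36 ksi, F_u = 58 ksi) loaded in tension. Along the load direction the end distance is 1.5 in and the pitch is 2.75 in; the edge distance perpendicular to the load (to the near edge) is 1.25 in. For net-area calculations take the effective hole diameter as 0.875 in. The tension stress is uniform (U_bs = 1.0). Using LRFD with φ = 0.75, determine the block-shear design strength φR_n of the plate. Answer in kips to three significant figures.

Shear plane L_v = 1.5 + 4·2.75 = 12.5 in; A_gv = 12.5 × 0.75 = 9.375 in².
A_nv = (12.5 − 4.5·0.875) × 0.75 = 6.422 in².
A_nt = (1.25 − 0.5·0.875) × 0.75 = 0.6094 in².
0.6 F_u A_nv = 223.5 kips; 0.6 F_y A_gv = 202.5 kips → shear yielding governs the shear term.
R_n = 202.5 + 1.0 × 58 × 0.6094 = 237.8 kips.
Design strength φR_n = 0.75 × 237.8 = 178 kips.

178 kips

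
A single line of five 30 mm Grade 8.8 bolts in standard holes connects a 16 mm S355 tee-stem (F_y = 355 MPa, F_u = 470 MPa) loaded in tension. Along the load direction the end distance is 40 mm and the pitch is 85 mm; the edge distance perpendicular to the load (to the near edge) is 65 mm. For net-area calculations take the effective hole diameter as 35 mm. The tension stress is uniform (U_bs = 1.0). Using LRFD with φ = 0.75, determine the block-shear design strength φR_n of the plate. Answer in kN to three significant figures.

Shear plane L_v = 40 + 4·85 = 380 mm; A_gv = 380 × 16 = 6080 mm².
A_nv = (380 − 4.5·35) × 16 = 3560 mm².
A_nt = (65 − 0.5·35) × 16 = 760 mm².
0.6 F_u A_nv = 1004 kN; 0.6 F_y A_gv = 1295 kN → shear rupture governs the shear term.
R_n = 1004 + 1.0 × 470 × 760 / 1000 = 1361 kN.
Design strength φR_n = 0.75 × 1361 = 1020 kN.

1020 kN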